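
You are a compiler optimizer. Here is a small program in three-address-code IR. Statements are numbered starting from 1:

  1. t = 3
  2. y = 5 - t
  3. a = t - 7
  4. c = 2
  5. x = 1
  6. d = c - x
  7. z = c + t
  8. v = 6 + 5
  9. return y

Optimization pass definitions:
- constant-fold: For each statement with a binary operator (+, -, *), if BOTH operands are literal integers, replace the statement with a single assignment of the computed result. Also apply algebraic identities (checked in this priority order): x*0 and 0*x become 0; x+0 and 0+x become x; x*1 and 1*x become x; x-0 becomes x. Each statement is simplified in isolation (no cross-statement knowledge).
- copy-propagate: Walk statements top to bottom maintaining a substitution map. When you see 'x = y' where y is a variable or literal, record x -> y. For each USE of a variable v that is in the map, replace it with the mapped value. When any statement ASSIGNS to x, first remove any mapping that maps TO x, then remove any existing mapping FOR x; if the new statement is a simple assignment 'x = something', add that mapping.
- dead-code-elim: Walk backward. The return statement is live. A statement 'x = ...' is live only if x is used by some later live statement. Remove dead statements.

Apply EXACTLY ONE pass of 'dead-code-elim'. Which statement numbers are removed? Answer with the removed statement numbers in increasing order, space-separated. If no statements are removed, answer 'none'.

Answer: 3 4 5 6 7 8

Derivation:
Backward liveness scan:
Stmt 1 't = 3': KEEP (t is live); live-in = []
Stmt 2 'y = 5 - t': KEEP (y is live); live-in = ['t']
Stmt 3 'a = t - 7': DEAD (a not in live set ['y'])
Stmt 4 'c = 2': DEAD (c not in live set ['y'])
Stmt 5 'x = 1': DEAD (x not in live set ['y'])
Stmt 6 'd = c - x': DEAD (d not in live set ['y'])
Stmt 7 'z = c + t': DEAD (z not in live set ['y'])
Stmt 8 'v = 6 + 5': DEAD (v not in live set ['y'])
Stmt 9 'return y': KEEP (return); live-in = ['y']
Removed statement numbers: [3, 4, 5, 6, 7, 8]
Surviving IR:
  t = 3
  y = 5 - t
  return y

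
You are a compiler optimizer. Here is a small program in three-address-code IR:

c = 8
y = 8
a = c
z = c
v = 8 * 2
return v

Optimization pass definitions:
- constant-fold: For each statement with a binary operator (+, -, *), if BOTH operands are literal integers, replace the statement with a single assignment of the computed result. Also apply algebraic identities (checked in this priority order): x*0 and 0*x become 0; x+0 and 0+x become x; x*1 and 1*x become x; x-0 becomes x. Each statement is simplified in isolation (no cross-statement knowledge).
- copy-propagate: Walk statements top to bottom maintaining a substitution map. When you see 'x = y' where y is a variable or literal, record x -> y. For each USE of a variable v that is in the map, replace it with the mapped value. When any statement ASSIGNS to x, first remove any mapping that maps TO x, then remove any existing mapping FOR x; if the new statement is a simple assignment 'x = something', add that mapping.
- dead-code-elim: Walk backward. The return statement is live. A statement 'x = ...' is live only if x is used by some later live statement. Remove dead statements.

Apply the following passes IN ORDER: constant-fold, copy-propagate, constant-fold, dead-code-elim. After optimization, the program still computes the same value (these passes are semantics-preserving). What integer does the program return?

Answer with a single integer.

Answer: 16

Derivation:
Initial IR:
  c = 8
  y = 8
  a = c
  z = c
  v = 8 * 2
  return v
After constant-fold (6 stmts):
  c = 8
  y = 8
  a = c
  z = c
  v = 16
  return v
After copy-propagate (6 stmts):
  c = 8
  y = 8
  a = 8
  z = 8
  v = 16
  return 16
After constant-fold (6 stmts):
  c = 8
  y = 8
  a = 8
  z = 8
  v = 16
  return 16
After dead-code-elim (1 stmts):
  return 16
Evaluate:
  c = 8  =>  c = 8
  y = 8  =>  y = 8
  a = c  =>  a = 8
  z = c  =>  z = 8
  v = 8 * 2  =>  v = 16
  return v = 16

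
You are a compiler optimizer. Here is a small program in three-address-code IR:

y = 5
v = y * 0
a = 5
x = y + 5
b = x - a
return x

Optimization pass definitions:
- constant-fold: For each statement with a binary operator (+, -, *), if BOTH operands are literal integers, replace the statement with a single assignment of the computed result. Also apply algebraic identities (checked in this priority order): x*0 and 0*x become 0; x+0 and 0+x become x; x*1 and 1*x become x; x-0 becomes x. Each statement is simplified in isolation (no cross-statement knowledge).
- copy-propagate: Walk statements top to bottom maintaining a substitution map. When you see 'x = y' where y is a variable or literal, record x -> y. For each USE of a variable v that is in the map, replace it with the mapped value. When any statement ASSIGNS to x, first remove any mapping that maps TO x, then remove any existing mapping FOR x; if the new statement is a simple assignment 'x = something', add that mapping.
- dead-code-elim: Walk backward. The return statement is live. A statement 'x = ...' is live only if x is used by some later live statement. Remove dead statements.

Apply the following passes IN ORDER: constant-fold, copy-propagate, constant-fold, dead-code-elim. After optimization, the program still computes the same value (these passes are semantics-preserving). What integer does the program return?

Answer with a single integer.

Answer: 10

Derivation:
Initial IR:
  y = 5
  v = y * 0
  a = 5
  x = y + 5
  b = x - a
  return x
After constant-fold (6 stmts):
  y = 5
  v = 0
  a = 5
  x = y + 5
  b = x - a
  return x
After copy-propagate (6 stmts):
  y = 5
  v = 0
  a = 5
  x = 5 + 5
  b = x - 5
  return x
After constant-fold (6 stmts):
  y = 5
  v = 0
  a = 5
  x = 10
  b = x - 5
  return x
After dead-code-elim (2 stmts):
  x = 10
  return x
Evaluate:
  y = 5  =>  y = 5
  v = y * 0  =>  v = 0
  a = 5  =>  a = 5
  x = y + 5  =>  x = 10
  b = x - a  =>  b = 5
  return x = 10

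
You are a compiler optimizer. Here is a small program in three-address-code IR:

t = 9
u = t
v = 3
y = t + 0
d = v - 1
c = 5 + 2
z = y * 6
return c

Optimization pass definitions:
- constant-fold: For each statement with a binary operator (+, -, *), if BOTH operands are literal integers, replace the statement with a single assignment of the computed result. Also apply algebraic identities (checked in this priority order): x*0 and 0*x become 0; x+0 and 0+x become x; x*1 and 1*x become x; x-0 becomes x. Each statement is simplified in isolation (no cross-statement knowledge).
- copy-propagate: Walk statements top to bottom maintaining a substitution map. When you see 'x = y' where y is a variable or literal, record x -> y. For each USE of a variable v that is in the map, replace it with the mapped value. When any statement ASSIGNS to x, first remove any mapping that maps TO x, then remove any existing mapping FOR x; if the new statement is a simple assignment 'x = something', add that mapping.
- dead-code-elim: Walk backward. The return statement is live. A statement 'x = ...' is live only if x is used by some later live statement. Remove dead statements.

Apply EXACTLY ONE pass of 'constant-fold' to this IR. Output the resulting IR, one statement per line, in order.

Applying constant-fold statement-by-statement:
  [1] t = 9  (unchanged)
  [2] u = t  (unchanged)
  [3] v = 3  (unchanged)
  [4] y = t + 0  -> y = t
  [5] d = v - 1  (unchanged)
  [6] c = 5 + 2  -> c = 7
  [7] z = y * 6  (unchanged)
  [8] return c  (unchanged)
Result (8 stmts):
  t = 9
  u = t
  v = 3
  y = t
  d = v - 1
  c = 7
  z = y * 6
  return c

Answer: t = 9
u = t
v = 3
y = t
d = v - 1
c = 7
z = y * 6
return c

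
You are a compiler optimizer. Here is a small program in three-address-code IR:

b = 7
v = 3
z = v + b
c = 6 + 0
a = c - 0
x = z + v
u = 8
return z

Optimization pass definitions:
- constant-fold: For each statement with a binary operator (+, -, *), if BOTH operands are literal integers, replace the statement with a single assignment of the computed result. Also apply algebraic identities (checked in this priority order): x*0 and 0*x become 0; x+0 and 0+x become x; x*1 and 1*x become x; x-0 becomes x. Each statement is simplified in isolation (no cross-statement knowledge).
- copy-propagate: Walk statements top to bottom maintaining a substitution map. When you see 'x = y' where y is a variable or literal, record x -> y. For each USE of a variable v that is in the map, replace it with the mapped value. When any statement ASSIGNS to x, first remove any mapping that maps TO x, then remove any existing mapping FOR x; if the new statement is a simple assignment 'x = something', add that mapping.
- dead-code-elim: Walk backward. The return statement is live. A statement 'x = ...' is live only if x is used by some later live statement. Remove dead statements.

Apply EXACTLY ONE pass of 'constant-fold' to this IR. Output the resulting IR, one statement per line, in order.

Answer: b = 7
v = 3
z = v + b
c = 6
a = c
x = z + v
u = 8
return z

Derivation:
Applying constant-fold statement-by-statement:
  [1] b = 7  (unchanged)
  [2] v = 3  (unchanged)
  [3] z = v + b  (unchanged)
  [4] c = 6 + 0  -> c = 6
  [5] a = c - 0  -> a = c
  [6] x = z + v  (unchanged)
  [7] u = 8  (unchanged)
  [8] return z  (unchanged)
Result (8 stmts):
  b = 7
  v = 3
  z = v + b
  c = 6
  a = c
  x = z + v
  u = 8
  return z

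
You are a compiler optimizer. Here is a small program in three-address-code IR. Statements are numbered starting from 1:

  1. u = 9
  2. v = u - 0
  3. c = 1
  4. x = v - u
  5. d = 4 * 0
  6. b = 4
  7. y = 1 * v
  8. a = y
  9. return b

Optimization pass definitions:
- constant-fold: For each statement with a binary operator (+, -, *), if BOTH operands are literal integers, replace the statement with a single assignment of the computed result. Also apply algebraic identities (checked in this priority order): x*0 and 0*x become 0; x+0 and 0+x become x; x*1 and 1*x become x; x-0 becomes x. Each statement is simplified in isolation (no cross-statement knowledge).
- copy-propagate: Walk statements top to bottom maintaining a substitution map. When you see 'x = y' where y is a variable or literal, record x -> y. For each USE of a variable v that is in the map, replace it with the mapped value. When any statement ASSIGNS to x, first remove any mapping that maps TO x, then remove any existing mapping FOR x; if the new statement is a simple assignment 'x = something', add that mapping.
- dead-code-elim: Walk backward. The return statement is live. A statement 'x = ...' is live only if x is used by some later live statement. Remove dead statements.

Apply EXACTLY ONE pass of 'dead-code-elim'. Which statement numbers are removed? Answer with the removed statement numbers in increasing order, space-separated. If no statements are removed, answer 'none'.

Answer: 1 2 3 4 5 7 8

Derivation:
Backward liveness scan:
Stmt 1 'u = 9': DEAD (u not in live set [])
Stmt 2 'v = u - 0': DEAD (v not in live set [])
Stmt 3 'c = 1': DEAD (c not in live set [])
Stmt 4 'x = v - u': DEAD (x not in live set [])
Stmt 5 'd = 4 * 0': DEAD (d not in live set [])
Stmt 6 'b = 4': KEEP (b is live); live-in = []
Stmt 7 'y = 1 * v': DEAD (y not in live set ['b'])
Stmt 8 'a = y': DEAD (a not in live set ['b'])
Stmt 9 'return b': KEEP (return); live-in = ['b']
Removed statement numbers: [1, 2, 3, 4, 5, 7, 8]
Surviving IR:
  b = 4
  return b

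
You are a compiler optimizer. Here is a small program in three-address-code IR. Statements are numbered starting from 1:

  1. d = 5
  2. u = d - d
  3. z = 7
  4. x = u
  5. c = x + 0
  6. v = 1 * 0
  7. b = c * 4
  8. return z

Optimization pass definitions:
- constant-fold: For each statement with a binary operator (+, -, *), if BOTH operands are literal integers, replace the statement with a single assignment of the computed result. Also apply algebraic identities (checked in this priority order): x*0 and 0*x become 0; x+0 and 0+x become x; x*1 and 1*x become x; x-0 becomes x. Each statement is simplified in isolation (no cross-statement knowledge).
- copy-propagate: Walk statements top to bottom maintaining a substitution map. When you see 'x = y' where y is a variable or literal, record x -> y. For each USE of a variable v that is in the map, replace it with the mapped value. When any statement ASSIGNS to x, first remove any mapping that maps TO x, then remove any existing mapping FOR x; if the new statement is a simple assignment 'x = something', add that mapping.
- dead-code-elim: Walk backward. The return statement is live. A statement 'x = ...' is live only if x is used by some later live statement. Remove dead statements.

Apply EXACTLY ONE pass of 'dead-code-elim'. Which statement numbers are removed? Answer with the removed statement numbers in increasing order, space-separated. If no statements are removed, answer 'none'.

Backward liveness scan:
Stmt 1 'd = 5': DEAD (d not in live set [])
Stmt 2 'u = d - d': DEAD (u not in live set [])
Stmt 3 'z = 7': KEEP (z is live); live-in = []
Stmt 4 'x = u': DEAD (x not in live set ['z'])
Stmt 5 'c = x + 0': DEAD (c not in live set ['z'])
Stmt 6 'v = 1 * 0': DEAD (v not in live set ['z'])
Stmt 7 'b = c * 4': DEAD (b not in live set ['z'])
Stmt 8 'return z': KEEP (return); live-in = ['z']
Removed statement numbers: [1, 2, 4, 5, 6, 7]
Surviving IR:
  z = 7
  return z

Answer: 1 2 4 5 6 7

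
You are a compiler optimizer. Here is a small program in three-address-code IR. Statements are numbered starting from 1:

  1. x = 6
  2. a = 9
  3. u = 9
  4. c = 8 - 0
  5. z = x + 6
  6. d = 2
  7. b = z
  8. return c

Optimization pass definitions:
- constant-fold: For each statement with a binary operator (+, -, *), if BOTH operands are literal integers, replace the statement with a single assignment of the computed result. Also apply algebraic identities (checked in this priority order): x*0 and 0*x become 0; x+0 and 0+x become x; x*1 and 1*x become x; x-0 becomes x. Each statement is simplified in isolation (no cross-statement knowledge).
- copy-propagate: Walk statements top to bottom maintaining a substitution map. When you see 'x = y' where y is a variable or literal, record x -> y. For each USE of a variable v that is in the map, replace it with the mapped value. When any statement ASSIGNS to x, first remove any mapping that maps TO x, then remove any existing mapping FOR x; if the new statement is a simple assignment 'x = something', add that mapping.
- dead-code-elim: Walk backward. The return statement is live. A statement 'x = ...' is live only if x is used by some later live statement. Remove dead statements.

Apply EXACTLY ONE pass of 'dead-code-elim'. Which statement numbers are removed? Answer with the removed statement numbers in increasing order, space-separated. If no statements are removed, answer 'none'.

Backward liveness scan:
Stmt 1 'x = 6': DEAD (x not in live set [])
Stmt 2 'a = 9': DEAD (a not in live set [])
Stmt 3 'u = 9': DEAD (u not in live set [])
Stmt 4 'c = 8 - 0': KEEP (c is live); live-in = []
Stmt 5 'z = x + 6': DEAD (z not in live set ['c'])
Stmt 6 'd = 2': DEAD (d not in live set ['c'])
Stmt 7 'b = z': DEAD (b not in live set ['c'])
Stmt 8 'return c': KEEP (return); live-in = ['c']
Removed statement numbers: [1, 2, 3, 5, 6, 7]
Surviving IR:
  c = 8 - 0
  return c

Answer: 1 2 3 5 6 7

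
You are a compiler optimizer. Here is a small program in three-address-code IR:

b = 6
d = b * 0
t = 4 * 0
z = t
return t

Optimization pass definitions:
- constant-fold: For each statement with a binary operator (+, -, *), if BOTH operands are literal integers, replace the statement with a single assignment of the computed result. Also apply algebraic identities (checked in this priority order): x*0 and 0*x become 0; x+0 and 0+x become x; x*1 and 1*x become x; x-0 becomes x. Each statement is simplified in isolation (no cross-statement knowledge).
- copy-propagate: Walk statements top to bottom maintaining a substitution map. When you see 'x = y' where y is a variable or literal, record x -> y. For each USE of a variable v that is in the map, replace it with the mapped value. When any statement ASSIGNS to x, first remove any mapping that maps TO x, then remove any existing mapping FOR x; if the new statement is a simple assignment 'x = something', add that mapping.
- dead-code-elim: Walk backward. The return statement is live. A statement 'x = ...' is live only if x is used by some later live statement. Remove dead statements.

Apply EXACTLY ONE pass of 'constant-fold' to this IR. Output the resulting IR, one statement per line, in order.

Applying constant-fold statement-by-statement:
  [1] b = 6  (unchanged)
  [2] d = b * 0  -> d = 0
  [3] t = 4 * 0  -> t = 0
  [4] z = t  (unchanged)
  [5] return t  (unchanged)
Result (5 stmts):
  b = 6
  d = 0
  t = 0
  z = t
  return t

Answer: b = 6
d = 0
t = 0
z = t
return t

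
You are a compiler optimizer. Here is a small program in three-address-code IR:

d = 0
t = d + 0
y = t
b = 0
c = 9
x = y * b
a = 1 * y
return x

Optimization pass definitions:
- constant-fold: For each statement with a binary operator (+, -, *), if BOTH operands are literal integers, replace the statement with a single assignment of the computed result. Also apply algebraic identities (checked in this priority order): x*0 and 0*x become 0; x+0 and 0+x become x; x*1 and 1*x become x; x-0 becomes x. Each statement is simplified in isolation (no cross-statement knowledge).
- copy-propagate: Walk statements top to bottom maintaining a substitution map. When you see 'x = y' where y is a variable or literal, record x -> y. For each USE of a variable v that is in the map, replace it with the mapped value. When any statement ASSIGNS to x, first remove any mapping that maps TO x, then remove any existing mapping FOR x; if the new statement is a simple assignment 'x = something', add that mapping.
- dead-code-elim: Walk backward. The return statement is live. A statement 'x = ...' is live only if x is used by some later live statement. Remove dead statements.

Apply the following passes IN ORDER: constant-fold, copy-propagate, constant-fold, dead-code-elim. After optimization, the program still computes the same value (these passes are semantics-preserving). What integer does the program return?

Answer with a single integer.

Initial IR:
  d = 0
  t = d + 0
  y = t
  b = 0
  c = 9
  x = y * b
  a = 1 * y
  return x
After constant-fold (8 stmts):
  d = 0
  t = d
  y = t
  b = 0
  c = 9
  x = y * b
  a = y
  return x
After copy-propagate (8 stmts):
  d = 0
  t = 0
  y = 0
  b = 0
  c = 9
  x = 0 * 0
  a = 0
  return x
After constant-fold (8 stmts):
  d = 0
  t = 0
  y = 0
  b = 0
  c = 9
  x = 0
  a = 0
  return x
After dead-code-elim (2 stmts):
  x = 0
  return x
Evaluate:
  d = 0  =>  d = 0
  t = d + 0  =>  t = 0
  y = t  =>  y = 0
  b = 0  =>  b = 0
  c = 9  =>  c = 9
  x = y * b  =>  x = 0
  a = 1 * y  =>  a = 0
  return x = 0

Answer: 0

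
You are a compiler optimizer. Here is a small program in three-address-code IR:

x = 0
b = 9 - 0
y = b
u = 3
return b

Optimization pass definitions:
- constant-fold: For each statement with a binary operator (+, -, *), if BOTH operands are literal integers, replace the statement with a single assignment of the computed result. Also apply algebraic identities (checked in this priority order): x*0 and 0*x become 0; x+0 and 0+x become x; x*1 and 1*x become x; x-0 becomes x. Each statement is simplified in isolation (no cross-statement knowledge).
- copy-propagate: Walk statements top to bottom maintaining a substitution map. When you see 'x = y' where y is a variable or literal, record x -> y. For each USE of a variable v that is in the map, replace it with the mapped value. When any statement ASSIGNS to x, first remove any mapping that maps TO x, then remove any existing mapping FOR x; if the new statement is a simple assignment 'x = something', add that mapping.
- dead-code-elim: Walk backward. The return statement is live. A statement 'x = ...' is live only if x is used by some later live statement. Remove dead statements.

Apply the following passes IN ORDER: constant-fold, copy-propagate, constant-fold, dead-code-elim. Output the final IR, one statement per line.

Initial IR:
  x = 0
  b = 9 - 0
  y = b
  u = 3
  return b
After constant-fold (5 stmts):
  x = 0
  b = 9
  y = b
  u = 3
  return b
After copy-propagate (5 stmts):
  x = 0
  b = 9
  y = 9
  u = 3
  return 9
After constant-fold (5 stmts):
  x = 0
  b = 9
  y = 9
  u = 3
  return 9
After dead-code-elim (1 stmts):
  return 9

Answer: return 9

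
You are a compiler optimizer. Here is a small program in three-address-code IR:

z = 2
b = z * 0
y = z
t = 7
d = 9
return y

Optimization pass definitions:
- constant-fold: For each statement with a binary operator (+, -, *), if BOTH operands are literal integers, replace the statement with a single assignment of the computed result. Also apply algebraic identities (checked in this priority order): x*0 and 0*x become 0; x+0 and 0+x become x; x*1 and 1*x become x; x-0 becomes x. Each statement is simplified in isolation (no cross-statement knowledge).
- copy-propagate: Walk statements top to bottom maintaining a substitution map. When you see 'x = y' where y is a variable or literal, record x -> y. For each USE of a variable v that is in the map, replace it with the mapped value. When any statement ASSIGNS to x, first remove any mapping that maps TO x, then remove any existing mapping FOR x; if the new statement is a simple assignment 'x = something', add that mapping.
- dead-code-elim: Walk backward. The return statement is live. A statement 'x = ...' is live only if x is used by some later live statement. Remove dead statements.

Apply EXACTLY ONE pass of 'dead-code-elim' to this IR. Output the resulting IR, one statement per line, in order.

Answer: z = 2
y = z
return y

Derivation:
Applying dead-code-elim statement-by-statement:
  [6] return y  -> KEEP (return); live=['y']
  [5] d = 9  -> DEAD (d not live)
  [4] t = 7  -> DEAD (t not live)
  [3] y = z  -> KEEP; live=['z']
  [2] b = z * 0  -> DEAD (b not live)
  [1] z = 2  -> KEEP; live=[]
Result (3 stmts):
  z = 2
  y = z
  return y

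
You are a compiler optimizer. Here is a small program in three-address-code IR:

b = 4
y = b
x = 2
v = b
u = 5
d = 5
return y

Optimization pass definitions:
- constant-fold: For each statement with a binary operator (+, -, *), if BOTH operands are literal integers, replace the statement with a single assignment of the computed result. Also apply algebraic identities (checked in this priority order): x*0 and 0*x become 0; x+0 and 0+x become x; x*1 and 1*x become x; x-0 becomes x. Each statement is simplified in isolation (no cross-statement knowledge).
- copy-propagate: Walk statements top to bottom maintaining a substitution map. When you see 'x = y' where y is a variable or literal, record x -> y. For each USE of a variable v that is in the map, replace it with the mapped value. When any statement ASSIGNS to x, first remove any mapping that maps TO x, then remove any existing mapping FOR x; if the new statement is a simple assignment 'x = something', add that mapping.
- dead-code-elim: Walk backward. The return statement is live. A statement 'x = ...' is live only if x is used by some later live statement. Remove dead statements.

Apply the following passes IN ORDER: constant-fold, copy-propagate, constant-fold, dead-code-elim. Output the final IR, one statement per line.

Answer: return 4

Derivation:
Initial IR:
  b = 4
  y = b
  x = 2
  v = b
  u = 5
  d = 5
  return y
After constant-fold (7 stmts):
  b = 4
  y = b
  x = 2
  v = b
  u = 5
  d = 5
  return y
After copy-propagate (7 stmts):
  b = 4
  y = 4
  x = 2
  v = 4
  u = 5
  d = 5
  return 4
After constant-fold (7 stmts):
  b = 4
  y = 4
  x = 2
  v = 4
  u = 5
  d = 5
  return 4
After dead-code-elim (1 stmts):
  return 4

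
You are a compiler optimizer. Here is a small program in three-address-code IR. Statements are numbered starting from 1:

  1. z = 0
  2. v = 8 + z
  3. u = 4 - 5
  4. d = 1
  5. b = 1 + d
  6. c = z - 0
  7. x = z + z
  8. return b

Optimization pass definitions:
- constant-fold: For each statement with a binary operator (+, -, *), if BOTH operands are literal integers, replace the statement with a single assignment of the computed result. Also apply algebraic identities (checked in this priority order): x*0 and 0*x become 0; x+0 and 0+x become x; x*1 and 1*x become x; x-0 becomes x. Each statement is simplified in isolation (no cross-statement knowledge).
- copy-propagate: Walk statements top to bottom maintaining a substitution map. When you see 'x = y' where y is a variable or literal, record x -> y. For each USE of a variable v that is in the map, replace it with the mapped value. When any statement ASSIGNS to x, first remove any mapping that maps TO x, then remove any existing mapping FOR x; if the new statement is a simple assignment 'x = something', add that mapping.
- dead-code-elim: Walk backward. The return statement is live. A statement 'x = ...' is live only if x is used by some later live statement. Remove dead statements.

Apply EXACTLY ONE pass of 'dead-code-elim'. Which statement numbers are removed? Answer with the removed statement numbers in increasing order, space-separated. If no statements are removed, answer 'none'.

Answer: 1 2 3 6 7

Derivation:
Backward liveness scan:
Stmt 1 'z = 0': DEAD (z not in live set [])
Stmt 2 'v = 8 + z': DEAD (v not in live set [])
Stmt 3 'u = 4 - 5': DEAD (u not in live set [])
Stmt 4 'd = 1': KEEP (d is live); live-in = []
Stmt 5 'b = 1 + d': KEEP (b is live); live-in = ['d']
Stmt 6 'c = z - 0': DEAD (c not in live set ['b'])
Stmt 7 'x = z + z': DEAD (x not in live set ['b'])
Stmt 8 'return b': KEEP (return); live-in = ['b']
Removed statement numbers: [1, 2, 3, 6, 7]
Surviving IR:
  d = 1
  b = 1 + d
  return b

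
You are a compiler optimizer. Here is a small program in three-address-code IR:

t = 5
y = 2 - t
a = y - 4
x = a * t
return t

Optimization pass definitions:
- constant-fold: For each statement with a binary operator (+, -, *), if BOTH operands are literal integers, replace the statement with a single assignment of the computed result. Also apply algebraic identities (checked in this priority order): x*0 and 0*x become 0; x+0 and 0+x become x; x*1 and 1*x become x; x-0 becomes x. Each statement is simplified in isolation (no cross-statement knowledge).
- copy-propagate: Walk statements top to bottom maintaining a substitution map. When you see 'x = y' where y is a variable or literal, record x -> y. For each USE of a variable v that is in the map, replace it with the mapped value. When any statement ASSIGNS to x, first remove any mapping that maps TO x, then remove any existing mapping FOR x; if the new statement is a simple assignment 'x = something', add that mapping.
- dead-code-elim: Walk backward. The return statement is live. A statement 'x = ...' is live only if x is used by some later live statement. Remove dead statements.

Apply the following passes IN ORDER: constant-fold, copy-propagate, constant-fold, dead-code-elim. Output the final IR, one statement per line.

Answer: return 5

Derivation:
Initial IR:
  t = 5
  y = 2 - t
  a = y - 4
  x = a * t
  return t
After constant-fold (5 stmts):
  t = 5
  y = 2 - t
  a = y - 4
  x = a * t
  return t
After copy-propagate (5 stmts):
  t = 5
  y = 2 - 5
  a = y - 4
  x = a * 5
  return 5
After constant-fold (5 stmts):
  t = 5
  y = -3
  a = y - 4
  x = a * 5
  return 5
After dead-code-elim (1 stmts):
  return 5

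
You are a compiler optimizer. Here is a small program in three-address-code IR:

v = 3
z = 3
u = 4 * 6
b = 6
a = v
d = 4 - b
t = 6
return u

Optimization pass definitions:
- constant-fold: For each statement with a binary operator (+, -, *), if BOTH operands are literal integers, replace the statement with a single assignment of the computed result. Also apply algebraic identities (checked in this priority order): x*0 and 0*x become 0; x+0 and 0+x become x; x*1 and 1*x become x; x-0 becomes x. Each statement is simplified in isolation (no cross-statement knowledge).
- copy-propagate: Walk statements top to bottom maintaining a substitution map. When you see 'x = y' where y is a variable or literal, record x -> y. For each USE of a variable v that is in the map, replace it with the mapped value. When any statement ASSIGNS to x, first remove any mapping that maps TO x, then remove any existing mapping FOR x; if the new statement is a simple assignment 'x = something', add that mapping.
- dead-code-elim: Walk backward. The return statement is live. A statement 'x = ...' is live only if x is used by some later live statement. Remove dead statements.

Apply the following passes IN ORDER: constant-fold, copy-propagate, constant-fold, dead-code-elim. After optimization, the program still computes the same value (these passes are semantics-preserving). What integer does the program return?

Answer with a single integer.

Initial IR:
  v = 3
  z = 3
  u = 4 * 6
  b = 6
  a = v
  d = 4 - b
  t = 6
  return u
After constant-fold (8 stmts):
  v = 3
  z = 3
  u = 24
  b = 6
  a = v
  d = 4 - b
  t = 6
  return u
After copy-propagate (8 stmts):
  v = 3
  z = 3
  u = 24
  b = 6
  a = 3
  d = 4 - 6
  t = 6
  return 24
After constant-fold (8 stmts):
  v = 3
  z = 3
  u = 24
  b = 6
  a = 3
  d = -2
  t = 6
  return 24
After dead-code-elim (1 stmts):
  return 24
Evaluate:
  v = 3  =>  v = 3
  z = 3  =>  z = 3
  u = 4 * 6  =>  u = 24
  b = 6  =>  b = 6
  a = v  =>  a = 3
  d = 4 - b  =>  d = -2
  t = 6  =>  t = 6
  return u = 24

Answer: 24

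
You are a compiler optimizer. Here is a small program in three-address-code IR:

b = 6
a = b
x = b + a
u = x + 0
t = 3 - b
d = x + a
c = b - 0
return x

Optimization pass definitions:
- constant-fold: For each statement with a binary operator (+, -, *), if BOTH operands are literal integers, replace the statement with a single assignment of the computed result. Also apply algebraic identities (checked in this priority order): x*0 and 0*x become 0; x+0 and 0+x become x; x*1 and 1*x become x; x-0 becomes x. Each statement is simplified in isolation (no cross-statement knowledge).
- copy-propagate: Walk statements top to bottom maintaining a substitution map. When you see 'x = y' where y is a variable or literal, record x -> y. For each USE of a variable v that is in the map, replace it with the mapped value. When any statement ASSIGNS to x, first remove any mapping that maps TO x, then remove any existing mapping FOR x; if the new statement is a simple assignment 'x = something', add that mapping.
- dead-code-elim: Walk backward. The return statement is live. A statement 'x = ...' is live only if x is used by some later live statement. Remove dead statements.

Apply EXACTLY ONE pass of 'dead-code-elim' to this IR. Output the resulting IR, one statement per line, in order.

Answer: b = 6
a = b
x = b + a
return x

Derivation:
Applying dead-code-elim statement-by-statement:
  [8] return x  -> KEEP (return); live=['x']
  [7] c = b - 0  -> DEAD (c not live)
  [6] d = x + a  -> DEAD (d not live)
  [5] t = 3 - b  -> DEAD (t not live)
  [4] u = x + 0  -> DEAD (u not live)
  [3] x = b + a  -> KEEP; live=['a', 'b']
  [2] a = b  -> KEEP; live=['b']
  [1] b = 6  -> KEEP; live=[]
Result (4 stmts):
  b = 6
  a = b
  x = b + a
  return x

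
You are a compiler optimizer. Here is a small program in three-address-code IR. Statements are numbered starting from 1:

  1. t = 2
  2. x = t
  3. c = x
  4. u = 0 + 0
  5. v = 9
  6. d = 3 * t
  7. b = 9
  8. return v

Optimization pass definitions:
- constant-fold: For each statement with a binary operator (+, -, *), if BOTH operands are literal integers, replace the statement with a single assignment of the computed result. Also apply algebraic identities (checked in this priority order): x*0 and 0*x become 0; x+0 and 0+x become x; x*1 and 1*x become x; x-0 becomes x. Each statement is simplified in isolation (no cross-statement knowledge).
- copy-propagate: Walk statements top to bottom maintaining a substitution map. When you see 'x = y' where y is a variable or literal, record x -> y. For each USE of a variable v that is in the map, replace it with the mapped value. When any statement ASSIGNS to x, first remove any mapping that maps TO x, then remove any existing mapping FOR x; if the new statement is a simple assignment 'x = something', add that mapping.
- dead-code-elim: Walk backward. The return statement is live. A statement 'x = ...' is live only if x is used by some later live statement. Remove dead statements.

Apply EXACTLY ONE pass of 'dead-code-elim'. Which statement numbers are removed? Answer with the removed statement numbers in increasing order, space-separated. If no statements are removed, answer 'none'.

Backward liveness scan:
Stmt 1 't = 2': DEAD (t not in live set [])
Stmt 2 'x = t': DEAD (x not in live set [])
Stmt 3 'c = x': DEAD (c not in live set [])
Stmt 4 'u = 0 + 0': DEAD (u not in live set [])
Stmt 5 'v = 9': KEEP (v is live); live-in = []
Stmt 6 'd = 3 * t': DEAD (d not in live set ['v'])
Stmt 7 'b = 9': DEAD (b not in live set ['v'])
Stmt 8 'return v': KEEP (return); live-in = ['v']
Removed statement numbers: [1, 2, 3, 4, 6, 7]
Surviving IR:
  v = 9
  return v

Answer: 1 2 3 4 6 7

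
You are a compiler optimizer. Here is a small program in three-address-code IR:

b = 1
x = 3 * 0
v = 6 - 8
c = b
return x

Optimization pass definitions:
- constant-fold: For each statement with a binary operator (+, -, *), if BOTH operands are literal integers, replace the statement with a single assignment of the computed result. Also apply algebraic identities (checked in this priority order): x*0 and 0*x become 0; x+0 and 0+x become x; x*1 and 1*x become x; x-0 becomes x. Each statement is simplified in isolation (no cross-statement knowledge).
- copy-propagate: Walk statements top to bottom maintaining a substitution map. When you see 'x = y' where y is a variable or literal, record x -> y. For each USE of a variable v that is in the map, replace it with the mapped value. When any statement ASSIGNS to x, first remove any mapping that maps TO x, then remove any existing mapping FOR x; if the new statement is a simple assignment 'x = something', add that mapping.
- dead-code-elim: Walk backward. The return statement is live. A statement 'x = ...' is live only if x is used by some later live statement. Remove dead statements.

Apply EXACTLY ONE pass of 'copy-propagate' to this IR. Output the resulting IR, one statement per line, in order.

Applying copy-propagate statement-by-statement:
  [1] b = 1  (unchanged)
  [2] x = 3 * 0  (unchanged)
  [3] v = 6 - 8  (unchanged)
  [4] c = b  -> c = 1
  [5] return x  (unchanged)
Result (5 stmts):
  b = 1
  x = 3 * 0
  v = 6 - 8
  c = 1
  return x

Answer: b = 1
x = 3 * 0
v = 6 - 8
c = 1
return x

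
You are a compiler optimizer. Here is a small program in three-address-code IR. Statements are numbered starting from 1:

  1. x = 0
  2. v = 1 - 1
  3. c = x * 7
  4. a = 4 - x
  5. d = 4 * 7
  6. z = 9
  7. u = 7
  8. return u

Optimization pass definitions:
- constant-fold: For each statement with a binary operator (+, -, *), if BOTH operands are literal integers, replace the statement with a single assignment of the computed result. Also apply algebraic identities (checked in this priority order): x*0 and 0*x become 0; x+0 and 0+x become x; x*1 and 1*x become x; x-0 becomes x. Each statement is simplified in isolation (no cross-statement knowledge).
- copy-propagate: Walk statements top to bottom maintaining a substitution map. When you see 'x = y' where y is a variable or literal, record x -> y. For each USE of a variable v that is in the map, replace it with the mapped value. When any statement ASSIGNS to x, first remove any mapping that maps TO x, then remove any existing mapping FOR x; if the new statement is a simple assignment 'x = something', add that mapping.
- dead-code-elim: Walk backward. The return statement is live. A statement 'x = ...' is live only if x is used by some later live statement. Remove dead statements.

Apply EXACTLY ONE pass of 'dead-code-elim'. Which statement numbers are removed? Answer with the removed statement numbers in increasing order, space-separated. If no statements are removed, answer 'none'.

Backward liveness scan:
Stmt 1 'x = 0': DEAD (x not in live set [])
Stmt 2 'v = 1 - 1': DEAD (v not in live set [])
Stmt 3 'c = x * 7': DEAD (c not in live set [])
Stmt 4 'a = 4 - x': DEAD (a not in live set [])
Stmt 5 'd = 4 * 7': DEAD (d not in live set [])
Stmt 6 'z = 9': DEAD (z not in live set [])
Stmt 7 'u = 7': KEEP (u is live); live-in = []
Stmt 8 'return u': KEEP (return); live-in = ['u']
Removed statement numbers: [1, 2, 3, 4, 5, 6]
Surviving IR:
  u = 7
  return u

Answer: 1 2 3 4 5 6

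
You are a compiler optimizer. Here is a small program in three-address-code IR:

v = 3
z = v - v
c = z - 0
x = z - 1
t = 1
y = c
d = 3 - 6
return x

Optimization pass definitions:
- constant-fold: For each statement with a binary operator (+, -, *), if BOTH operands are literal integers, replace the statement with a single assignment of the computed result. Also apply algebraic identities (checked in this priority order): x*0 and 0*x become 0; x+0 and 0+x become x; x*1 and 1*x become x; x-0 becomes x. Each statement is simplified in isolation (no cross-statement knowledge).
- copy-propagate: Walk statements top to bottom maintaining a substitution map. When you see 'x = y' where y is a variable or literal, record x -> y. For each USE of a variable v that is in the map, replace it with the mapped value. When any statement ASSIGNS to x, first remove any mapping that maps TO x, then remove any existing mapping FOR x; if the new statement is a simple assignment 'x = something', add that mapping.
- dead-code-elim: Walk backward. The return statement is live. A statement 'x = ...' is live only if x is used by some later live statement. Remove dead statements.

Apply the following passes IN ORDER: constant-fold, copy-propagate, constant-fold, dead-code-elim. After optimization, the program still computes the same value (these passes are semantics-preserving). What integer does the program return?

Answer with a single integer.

Answer: -1

Derivation:
Initial IR:
  v = 3
  z = v - v
  c = z - 0
  x = z - 1
  t = 1
  y = c
  d = 3 - 6
  return x
After constant-fold (8 stmts):
  v = 3
  z = v - v
  c = z
  x = z - 1
  t = 1
  y = c
  d = -3
  return x
After copy-propagate (8 stmts):
  v = 3
  z = 3 - 3
  c = z
  x = z - 1
  t = 1
  y = z
  d = -3
  return x
After constant-fold (8 stmts):
  v = 3
  z = 0
  c = z
  x = z - 1
  t = 1
  y = z
  d = -3
  return x
After dead-code-elim (3 stmts):
  z = 0
  x = z - 1
  return x
Evaluate:
  v = 3  =>  v = 3
  z = v - v  =>  z = 0
  c = z - 0  =>  c = 0
  x = z - 1  =>  x = -1
  t = 1  =>  t = 1
  y = c  =>  y = 0
  d = 3 - 6  =>  d = -3
  return x = -1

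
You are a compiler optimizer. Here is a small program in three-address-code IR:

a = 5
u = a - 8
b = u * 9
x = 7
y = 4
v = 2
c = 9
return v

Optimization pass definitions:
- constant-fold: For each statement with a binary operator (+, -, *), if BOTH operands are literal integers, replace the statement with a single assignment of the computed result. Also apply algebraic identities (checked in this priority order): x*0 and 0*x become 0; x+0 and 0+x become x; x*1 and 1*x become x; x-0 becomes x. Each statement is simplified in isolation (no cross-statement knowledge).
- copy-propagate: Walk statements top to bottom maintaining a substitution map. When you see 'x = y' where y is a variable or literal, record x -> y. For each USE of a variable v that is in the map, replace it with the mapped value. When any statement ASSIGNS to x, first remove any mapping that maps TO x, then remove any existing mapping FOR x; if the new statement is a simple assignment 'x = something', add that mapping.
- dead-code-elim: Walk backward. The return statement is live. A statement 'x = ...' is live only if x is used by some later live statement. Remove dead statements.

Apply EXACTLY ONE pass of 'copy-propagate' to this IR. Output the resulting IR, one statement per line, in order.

Answer: a = 5
u = 5 - 8
b = u * 9
x = 7
y = 4
v = 2
c = 9
return 2

Derivation:
Applying copy-propagate statement-by-statement:
  [1] a = 5  (unchanged)
  [2] u = a - 8  -> u = 5 - 8
  [3] b = u * 9  (unchanged)
  [4] x = 7  (unchanged)
  [5] y = 4  (unchanged)
  [6] v = 2  (unchanged)
  [7] c = 9  (unchanged)
  [8] return v  -> return 2
Result (8 stmts):
  a = 5
  u = 5 - 8
  b = u * 9
  x = 7
  y = 4
  v = 2
  c = 9
  return 2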